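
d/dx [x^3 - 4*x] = 3*x^2 - 4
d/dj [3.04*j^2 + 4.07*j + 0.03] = 6.08*j + 4.07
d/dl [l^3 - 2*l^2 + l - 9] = 3*l^2 - 4*l + 1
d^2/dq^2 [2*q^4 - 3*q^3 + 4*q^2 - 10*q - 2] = 24*q^2 - 18*q + 8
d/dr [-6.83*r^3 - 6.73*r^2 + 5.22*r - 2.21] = -20.49*r^2 - 13.46*r + 5.22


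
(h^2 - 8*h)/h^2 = (h - 8)/h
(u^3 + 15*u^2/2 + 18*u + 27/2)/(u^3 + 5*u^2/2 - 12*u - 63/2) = (2*u + 3)/(2*u - 7)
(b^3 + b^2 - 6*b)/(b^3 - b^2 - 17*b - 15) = b*(b - 2)/(b^2 - 4*b - 5)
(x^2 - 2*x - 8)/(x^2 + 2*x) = (x - 4)/x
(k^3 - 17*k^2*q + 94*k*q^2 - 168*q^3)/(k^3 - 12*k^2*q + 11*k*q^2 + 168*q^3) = (-k^2 + 10*k*q - 24*q^2)/(-k^2 + 5*k*q + 24*q^2)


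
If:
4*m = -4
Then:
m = -1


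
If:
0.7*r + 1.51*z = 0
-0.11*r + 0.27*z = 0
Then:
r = 0.00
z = 0.00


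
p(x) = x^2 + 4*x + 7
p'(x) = 2*x + 4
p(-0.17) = 6.35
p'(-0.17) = 3.66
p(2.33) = 21.75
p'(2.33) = 8.66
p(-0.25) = 6.06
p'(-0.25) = 3.50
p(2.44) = 22.71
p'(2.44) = 8.88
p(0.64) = 9.97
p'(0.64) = 5.28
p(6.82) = 80.79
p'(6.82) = 17.64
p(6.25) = 71.06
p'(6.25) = 16.50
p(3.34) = 31.52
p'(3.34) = 10.68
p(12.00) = 199.00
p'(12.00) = 28.00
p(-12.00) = 103.00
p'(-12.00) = -20.00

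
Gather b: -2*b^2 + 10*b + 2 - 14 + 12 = -2*b^2 + 10*b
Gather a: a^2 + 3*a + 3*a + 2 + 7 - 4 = a^2 + 6*a + 5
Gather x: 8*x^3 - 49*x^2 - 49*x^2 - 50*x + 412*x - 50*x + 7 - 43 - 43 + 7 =8*x^3 - 98*x^2 + 312*x - 72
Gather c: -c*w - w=-c*w - w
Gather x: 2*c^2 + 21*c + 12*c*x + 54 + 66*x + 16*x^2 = 2*c^2 + 21*c + 16*x^2 + x*(12*c + 66) + 54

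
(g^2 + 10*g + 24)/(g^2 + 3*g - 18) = (g + 4)/(g - 3)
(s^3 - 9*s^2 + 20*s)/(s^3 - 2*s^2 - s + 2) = s*(s^2 - 9*s + 20)/(s^3 - 2*s^2 - s + 2)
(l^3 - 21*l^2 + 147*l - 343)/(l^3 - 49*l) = (l^2 - 14*l + 49)/(l*(l + 7))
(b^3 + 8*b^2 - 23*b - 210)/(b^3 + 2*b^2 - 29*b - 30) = (b + 7)/(b + 1)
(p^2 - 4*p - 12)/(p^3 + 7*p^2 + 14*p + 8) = (p - 6)/(p^2 + 5*p + 4)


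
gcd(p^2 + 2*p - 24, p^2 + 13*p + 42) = p + 6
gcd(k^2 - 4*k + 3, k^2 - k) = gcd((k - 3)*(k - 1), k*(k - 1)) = k - 1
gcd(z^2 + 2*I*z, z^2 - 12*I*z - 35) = 1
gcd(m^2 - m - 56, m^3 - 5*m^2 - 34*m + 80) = m - 8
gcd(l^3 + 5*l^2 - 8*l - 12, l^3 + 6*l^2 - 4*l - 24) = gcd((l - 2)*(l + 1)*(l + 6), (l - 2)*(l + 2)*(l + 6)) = l^2 + 4*l - 12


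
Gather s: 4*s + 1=4*s + 1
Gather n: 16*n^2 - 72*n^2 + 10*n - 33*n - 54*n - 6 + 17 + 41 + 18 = -56*n^2 - 77*n + 70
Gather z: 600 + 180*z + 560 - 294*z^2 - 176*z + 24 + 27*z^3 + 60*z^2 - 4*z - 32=27*z^3 - 234*z^2 + 1152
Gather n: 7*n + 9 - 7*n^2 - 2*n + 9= -7*n^2 + 5*n + 18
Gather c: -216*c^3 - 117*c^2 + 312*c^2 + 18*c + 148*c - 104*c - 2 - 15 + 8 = -216*c^3 + 195*c^2 + 62*c - 9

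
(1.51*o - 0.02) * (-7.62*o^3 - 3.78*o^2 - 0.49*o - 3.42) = -11.5062*o^4 - 5.5554*o^3 - 0.6643*o^2 - 5.1544*o + 0.0684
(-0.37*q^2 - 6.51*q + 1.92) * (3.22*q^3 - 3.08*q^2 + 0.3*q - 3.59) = -1.1914*q^5 - 19.8226*q^4 + 26.1222*q^3 - 6.5383*q^2 + 23.9469*q - 6.8928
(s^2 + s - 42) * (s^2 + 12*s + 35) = s^4 + 13*s^3 + 5*s^2 - 469*s - 1470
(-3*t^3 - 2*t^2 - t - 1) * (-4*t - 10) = 12*t^4 + 38*t^3 + 24*t^2 + 14*t + 10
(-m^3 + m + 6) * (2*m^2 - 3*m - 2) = -2*m^5 + 3*m^4 + 4*m^3 + 9*m^2 - 20*m - 12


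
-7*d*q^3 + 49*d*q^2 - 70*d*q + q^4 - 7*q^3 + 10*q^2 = q*(-7*d + q)*(q - 5)*(q - 2)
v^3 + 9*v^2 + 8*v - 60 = (v - 2)*(v + 5)*(v + 6)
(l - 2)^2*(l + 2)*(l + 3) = l^4 + l^3 - 10*l^2 - 4*l + 24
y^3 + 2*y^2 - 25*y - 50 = (y - 5)*(y + 2)*(y + 5)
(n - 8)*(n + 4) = n^2 - 4*n - 32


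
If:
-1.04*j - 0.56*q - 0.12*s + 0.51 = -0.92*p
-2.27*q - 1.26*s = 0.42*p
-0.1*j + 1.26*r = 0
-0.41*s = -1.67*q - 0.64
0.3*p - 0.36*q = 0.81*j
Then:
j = -0.22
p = -0.84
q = -0.22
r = -0.02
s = 0.67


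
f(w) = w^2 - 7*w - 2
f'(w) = 2*w - 7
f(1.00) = -8.00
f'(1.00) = -5.00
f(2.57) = -13.39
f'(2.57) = -1.86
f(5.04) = -11.88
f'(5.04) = 3.08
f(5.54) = -10.09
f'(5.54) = 4.08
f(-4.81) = 54.81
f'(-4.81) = -16.62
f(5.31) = -10.97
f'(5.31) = 3.62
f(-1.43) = 10.05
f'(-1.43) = -9.86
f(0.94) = -7.70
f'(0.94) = -5.12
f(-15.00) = 328.00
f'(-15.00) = -37.00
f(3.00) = -14.00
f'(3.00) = -1.00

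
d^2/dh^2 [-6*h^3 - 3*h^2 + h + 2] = -36*h - 6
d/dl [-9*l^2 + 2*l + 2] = 2 - 18*l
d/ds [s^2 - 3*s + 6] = 2*s - 3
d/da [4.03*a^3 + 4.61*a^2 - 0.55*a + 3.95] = 12.09*a^2 + 9.22*a - 0.55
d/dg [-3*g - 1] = -3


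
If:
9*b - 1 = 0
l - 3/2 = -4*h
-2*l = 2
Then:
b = 1/9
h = 5/8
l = -1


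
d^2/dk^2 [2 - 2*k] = 0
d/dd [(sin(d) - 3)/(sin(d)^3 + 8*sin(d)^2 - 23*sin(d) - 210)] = (-2*sin(d)^3 + sin(d)^2 + 48*sin(d) - 279)*cos(d)/(sin(d)^3 + 8*sin(d)^2 - 23*sin(d) - 210)^2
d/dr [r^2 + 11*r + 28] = 2*r + 11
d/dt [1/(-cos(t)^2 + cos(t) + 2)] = (1 - 2*cos(t))*sin(t)/(sin(t)^2 + cos(t) + 1)^2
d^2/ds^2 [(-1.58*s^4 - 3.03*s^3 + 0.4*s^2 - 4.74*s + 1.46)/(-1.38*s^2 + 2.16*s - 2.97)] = (6.017904*s^6 - 28.257984*s^5 + 83.084616*s^4 - 143.071164*s^3 + 43.770024*s^2 + 69.911586*s + 52.103736)/(2.628072*s^6 - 12.340512*s^5 + 36.283788*s^4 - 63.195552*s^3 + 78.089022*s^2 - 57.159432*s + 26.198073)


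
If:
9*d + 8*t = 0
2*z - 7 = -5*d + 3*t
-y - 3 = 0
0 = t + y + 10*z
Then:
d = 32/43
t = -36/43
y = -3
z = 33/86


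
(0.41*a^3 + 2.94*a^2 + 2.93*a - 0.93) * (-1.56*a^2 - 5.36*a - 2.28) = -0.6396*a^5 - 6.784*a^4 - 21.264*a^3 - 20.9572*a^2 - 1.6956*a + 2.1204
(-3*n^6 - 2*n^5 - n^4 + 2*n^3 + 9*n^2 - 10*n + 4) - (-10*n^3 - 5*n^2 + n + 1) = -3*n^6 - 2*n^5 - n^4 + 12*n^3 + 14*n^2 - 11*n + 3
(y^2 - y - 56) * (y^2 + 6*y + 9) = y^4 + 5*y^3 - 53*y^2 - 345*y - 504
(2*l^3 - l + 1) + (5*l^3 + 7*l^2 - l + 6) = 7*l^3 + 7*l^2 - 2*l + 7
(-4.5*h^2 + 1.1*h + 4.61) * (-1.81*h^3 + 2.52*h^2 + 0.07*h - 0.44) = 8.145*h^5 - 13.331*h^4 - 5.8871*h^3 + 13.6742*h^2 - 0.1613*h - 2.0284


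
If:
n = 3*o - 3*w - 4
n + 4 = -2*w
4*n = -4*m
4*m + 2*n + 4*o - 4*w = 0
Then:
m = -8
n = 8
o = -2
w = -6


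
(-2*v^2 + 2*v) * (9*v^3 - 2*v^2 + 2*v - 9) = -18*v^5 + 22*v^4 - 8*v^3 + 22*v^2 - 18*v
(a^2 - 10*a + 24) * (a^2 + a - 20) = a^4 - 9*a^3 - 6*a^2 + 224*a - 480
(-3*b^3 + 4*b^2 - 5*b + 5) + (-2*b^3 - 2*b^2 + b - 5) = -5*b^3 + 2*b^2 - 4*b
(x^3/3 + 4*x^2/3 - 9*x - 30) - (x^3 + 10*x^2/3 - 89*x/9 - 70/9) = -2*x^3/3 - 2*x^2 + 8*x/9 - 200/9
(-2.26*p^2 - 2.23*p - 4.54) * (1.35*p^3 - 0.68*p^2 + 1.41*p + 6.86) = -3.051*p^5 - 1.4737*p^4 - 7.7992*p^3 - 15.5607*p^2 - 21.6992*p - 31.1444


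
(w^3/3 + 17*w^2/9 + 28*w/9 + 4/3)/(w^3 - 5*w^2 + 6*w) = (3*w^3 + 17*w^2 + 28*w + 12)/(9*w*(w^2 - 5*w + 6))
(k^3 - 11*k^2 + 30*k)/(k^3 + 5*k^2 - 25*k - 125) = k*(k - 6)/(k^2 + 10*k + 25)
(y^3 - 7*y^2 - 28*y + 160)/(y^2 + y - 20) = y - 8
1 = 1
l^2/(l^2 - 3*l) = l/(l - 3)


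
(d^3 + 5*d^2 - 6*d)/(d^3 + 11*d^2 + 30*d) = (d - 1)/(d + 5)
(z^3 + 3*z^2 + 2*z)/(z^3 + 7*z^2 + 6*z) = (z + 2)/(z + 6)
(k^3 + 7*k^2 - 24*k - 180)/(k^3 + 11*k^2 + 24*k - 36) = (k - 5)/(k - 1)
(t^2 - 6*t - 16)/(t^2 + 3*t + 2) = (t - 8)/(t + 1)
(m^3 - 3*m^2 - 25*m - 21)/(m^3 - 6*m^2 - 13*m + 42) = (m + 1)/(m - 2)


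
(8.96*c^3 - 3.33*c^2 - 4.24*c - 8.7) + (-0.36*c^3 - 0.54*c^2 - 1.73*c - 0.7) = 8.6*c^3 - 3.87*c^2 - 5.97*c - 9.4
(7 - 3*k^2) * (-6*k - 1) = 18*k^3 + 3*k^2 - 42*k - 7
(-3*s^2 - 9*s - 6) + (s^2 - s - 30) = -2*s^2 - 10*s - 36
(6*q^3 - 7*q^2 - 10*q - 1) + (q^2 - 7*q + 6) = 6*q^3 - 6*q^2 - 17*q + 5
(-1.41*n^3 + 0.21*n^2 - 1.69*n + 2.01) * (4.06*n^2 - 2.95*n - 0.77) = -5.7246*n^5 + 5.0121*n^4 - 6.3952*n^3 + 12.9844*n^2 - 4.6282*n - 1.5477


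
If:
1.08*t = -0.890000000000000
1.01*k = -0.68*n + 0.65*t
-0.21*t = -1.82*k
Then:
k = -0.10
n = -0.65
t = -0.82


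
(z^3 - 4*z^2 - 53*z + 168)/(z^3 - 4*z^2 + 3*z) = (z^2 - z - 56)/(z*(z - 1))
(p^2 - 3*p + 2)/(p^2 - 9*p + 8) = (p - 2)/(p - 8)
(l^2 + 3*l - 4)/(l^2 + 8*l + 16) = (l - 1)/(l + 4)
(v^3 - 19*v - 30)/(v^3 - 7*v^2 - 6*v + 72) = (v^2 - 3*v - 10)/(v^2 - 10*v + 24)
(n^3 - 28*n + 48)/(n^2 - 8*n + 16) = (n^2 + 4*n - 12)/(n - 4)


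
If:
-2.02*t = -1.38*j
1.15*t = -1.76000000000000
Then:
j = -2.24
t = -1.53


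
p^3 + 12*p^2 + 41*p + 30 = (p + 1)*(p + 5)*(p + 6)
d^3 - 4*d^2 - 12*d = d*(d - 6)*(d + 2)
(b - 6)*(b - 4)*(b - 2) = b^3 - 12*b^2 + 44*b - 48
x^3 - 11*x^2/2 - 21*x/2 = x*(x - 7)*(x + 3/2)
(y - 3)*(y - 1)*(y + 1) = y^3 - 3*y^2 - y + 3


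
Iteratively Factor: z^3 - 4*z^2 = (z - 4)*(z^2) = z*(z - 4)*(z)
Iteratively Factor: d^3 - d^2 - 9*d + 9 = (d - 1)*(d^2 - 9) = (d - 3)*(d - 1)*(d + 3)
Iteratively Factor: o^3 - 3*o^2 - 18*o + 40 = (o + 4)*(o^2 - 7*o + 10) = (o - 2)*(o + 4)*(o - 5)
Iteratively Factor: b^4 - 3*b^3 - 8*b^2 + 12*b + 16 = (b - 4)*(b^3 + b^2 - 4*b - 4) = (b - 4)*(b - 2)*(b^2 + 3*b + 2) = (b - 4)*(b - 2)*(b + 1)*(b + 2)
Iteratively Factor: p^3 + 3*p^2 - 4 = (p + 2)*(p^2 + p - 2) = (p + 2)^2*(p - 1)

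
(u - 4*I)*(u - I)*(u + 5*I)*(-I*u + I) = -I*u^4 + I*u^3 - 21*I*u^2 - 20*u + 21*I*u + 20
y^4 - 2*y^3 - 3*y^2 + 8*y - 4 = (y - 2)*(y - 1)^2*(y + 2)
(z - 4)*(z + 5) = z^2 + z - 20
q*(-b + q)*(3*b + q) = -3*b^2*q + 2*b*q^2 + q^3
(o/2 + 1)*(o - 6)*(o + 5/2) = o^3/2 - 3*o^2/4 - 11*o - 15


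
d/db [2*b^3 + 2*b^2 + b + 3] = 6*b^2 + 4*b + 1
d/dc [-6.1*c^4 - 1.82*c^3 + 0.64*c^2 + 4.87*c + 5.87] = -24.4*c^3 - 5.46*c^2 + 1.28*c + 4.87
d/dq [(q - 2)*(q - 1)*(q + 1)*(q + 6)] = 4*q^3 + 12*q^2 - 26*q - 4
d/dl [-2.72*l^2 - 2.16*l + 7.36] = -5.44*l - 2.16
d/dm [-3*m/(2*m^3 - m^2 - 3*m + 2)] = 3*(4*m^3 - m^2 - 2)/(4*m^6 - 4*m^5 - 11*m^4 + 14*m^3 + 5*m^2 - 12*m + 4)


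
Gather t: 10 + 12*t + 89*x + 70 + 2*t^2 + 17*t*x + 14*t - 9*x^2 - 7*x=2*t^2 + t*(17*x + 26) - 9*x^2 + 82*x + 80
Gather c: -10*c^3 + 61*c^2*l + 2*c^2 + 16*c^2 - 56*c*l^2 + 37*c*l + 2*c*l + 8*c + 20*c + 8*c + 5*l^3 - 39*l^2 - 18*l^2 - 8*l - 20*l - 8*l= -10*c^3 + c^2*(61*l + 18) + c*(-56*l^2 + 39*l + 36) + 5*l^3 - 57*l^2 - 36*l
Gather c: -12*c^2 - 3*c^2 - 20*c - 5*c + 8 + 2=-15*c^2 - 25*c + 10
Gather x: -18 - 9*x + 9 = -9*x - 9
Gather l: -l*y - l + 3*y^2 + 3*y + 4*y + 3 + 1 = l*(-y - 1) + 3*y^2 + 7*y + 4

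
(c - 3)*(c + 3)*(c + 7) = c^3 + 7*c^2 - 9*c - 63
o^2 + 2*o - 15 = (o - 3)*(o + 5)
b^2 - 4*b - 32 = (b - 8)*(b + 4)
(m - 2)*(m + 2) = m^2 - 4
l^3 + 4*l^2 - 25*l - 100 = (l - 5)*(l + 4)*(l + 5)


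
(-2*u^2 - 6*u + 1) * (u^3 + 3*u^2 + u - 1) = -2*u^5 - 12*u^4 - 19*u^3 - u^2 + 7*u - 1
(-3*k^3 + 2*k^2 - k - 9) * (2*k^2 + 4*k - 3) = -6*k^5 - 8*k^4 + 15*k^3 - 28*k^2 - 33*k + 27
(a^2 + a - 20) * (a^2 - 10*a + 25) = a^4 - 9*a^3 - 5*a^2 + 225*a - 500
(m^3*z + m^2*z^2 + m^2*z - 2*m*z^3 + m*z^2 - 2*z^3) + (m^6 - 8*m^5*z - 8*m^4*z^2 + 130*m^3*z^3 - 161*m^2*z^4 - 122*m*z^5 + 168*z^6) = m^6 - 8*m^5*z - 8*m^4*z^2 + 130*m^3*z^3 + m^3*z - 161*m^2*z^4 + m^2*z^2 + m^2*z - 122*m*z^5 - 2*m*z^3 + m*z^2 + 168*z^6 - 2*z^3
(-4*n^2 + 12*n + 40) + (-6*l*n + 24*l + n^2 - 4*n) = -6*l*n + 24*l - 3*n^2 + 8*n + 40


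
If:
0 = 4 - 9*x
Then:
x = 4/9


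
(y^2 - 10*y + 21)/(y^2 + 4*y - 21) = (y - 7)/(y + 7)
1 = 1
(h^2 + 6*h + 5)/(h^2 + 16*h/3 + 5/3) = 3*(h + 1)/(3*h + 1)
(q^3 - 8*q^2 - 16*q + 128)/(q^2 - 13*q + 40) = (q^2 - 16)/(q - 5)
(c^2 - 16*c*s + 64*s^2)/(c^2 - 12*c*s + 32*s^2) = (-c + 8*s)/(-c + 4*s)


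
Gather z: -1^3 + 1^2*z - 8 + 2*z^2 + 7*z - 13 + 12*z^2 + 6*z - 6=14*z^2 + 14*z - 28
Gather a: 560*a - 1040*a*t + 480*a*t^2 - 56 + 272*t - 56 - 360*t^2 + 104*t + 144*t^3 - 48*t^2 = a*(480*t^2 - 1040*t + 560) + 144*t^3 - 408*t^2 + 376*t - 112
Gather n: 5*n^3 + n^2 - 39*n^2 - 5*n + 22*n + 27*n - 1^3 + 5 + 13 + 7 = 5*n^3 - 38*n^2 + 44*n + 24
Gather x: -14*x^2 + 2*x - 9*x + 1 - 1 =-14*x^2 - 7*x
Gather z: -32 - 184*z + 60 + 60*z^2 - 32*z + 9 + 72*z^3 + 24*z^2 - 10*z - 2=72*z^3 + 84*z^2 - 226*z + 35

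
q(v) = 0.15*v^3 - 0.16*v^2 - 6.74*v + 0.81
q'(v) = 0.45*v^2 - 0.32*v - 6.74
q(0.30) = -1.22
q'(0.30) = -6.80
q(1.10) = -6.60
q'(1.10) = -6.55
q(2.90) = -16.42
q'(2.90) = -3.88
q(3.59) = -18.51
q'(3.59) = -2.09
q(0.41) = -1.97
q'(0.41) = -6.80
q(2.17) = -13.04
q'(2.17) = -5.32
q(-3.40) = 15.98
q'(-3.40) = -0.45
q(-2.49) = 14.28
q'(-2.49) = -3.15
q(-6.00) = 3.09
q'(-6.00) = 11.38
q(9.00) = 36.54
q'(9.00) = 26.83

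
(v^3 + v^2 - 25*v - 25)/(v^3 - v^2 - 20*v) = (v^2 + 6*v + 5)/(v*(v + 4))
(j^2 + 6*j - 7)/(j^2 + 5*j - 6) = (j + 7)/(j + 6)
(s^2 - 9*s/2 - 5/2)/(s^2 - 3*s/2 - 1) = (s - 5)/(s - 2)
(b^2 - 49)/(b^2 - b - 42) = (b + 7)/(b + 6)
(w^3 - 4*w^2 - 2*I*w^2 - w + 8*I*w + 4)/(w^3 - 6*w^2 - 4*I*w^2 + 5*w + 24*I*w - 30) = (w^3 - 2*w^2*(2 + I) + w*(-1 + 8*I) + 4)/(w^3 - 2*w^2*(3 + 2*I) + w*(5 + 24*I) - 30)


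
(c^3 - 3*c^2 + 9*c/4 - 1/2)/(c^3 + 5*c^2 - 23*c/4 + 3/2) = (c - 2)/(c + 6)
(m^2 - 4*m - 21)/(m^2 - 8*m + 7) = (m + 3)/(m - 1)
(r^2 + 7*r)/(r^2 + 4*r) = (r + 7)/(r + 4)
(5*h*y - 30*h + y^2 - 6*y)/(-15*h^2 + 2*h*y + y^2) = (y - 6)/(-3*h + y)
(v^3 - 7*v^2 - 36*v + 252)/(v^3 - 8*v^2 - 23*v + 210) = (v + 6)/(v + 5)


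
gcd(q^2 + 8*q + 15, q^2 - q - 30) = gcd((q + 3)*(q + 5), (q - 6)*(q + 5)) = q + 5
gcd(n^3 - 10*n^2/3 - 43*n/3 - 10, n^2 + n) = n + 1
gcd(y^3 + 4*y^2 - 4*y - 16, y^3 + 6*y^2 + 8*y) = y^2 + 6*y + 8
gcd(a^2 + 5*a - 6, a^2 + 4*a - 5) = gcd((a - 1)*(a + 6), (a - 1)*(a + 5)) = a - 1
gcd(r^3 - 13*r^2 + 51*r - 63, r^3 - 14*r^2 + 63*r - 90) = r - 3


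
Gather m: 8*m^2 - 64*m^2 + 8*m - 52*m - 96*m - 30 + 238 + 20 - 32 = -56*m^2 - 140*m + 196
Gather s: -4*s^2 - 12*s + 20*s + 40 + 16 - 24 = -4*s^2 + 8*s + 32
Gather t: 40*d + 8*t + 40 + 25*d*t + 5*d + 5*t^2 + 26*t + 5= 45*d + 5*t^2 + t*(25*d + 34) + 45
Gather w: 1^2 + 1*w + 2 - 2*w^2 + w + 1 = -2*w^2 + 2*w + 4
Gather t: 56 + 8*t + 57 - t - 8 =7*t + 105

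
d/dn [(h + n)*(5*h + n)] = 6*h + 2*n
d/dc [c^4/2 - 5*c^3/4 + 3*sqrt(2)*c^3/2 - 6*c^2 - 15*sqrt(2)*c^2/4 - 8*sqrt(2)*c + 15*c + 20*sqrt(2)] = 2*c^3 - 15*c^2/4 + 9*sqrt(2)*c^2/2 - 12*c - 15*sqrt(2)*c/2 - 8*sqrt(2) + 15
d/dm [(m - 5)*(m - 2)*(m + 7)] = 3*m^2 - 39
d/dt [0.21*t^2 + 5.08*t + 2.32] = 0.42*t + 5.08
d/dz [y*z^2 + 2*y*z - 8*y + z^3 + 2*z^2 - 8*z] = 2*y*z + 2*y + 3*z^2 + 4*z - 8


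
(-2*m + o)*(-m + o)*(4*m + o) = 8*m^3 - 10*m^2*o + m*o^2 + o^3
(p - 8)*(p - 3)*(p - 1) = p^3 - 12*p^2 + 35*p - 24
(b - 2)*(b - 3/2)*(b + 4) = b^3 + b^2/2 - 11*b + 12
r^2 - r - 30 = (r - 6)*(r + 5)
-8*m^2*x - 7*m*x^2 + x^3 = x*(-8*m + x)*(m + x)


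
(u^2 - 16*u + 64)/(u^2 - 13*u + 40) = (u - 8)/(u - 5)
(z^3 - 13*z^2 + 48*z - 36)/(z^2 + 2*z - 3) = (z^2 - 12*z + 36)/(z + 3)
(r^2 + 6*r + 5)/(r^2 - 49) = (r^2 + 6*r + 5)/(r^2 - 49)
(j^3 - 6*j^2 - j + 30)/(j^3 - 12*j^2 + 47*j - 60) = (j + 2)/(j - 4)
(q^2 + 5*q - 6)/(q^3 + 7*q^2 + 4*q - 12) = 1/(q + 2)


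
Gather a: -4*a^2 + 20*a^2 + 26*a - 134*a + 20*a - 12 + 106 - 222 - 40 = 16*a^2 - 88*a - 168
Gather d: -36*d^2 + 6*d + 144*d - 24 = -36*d^2 + 150*d - 24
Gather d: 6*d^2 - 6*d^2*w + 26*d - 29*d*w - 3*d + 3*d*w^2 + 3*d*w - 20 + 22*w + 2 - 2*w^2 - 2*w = d^2*(6 - 6*w) + d*(3*w^2 - 26*w + 23) - 2*w^2 + 20*w - 18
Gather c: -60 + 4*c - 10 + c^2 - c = c^2 + 3*c - 70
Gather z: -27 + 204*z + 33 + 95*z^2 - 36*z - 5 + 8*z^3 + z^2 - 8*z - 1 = 8*z^3 + 96*z^2 + 160*z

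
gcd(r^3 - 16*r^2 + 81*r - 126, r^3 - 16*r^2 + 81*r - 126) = r^3 - 16*r^2 + 81*r - 126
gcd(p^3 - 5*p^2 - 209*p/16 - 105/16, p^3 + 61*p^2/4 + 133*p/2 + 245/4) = p + 5/4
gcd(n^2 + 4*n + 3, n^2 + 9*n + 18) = n + 3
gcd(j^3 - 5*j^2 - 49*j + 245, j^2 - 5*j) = j - 5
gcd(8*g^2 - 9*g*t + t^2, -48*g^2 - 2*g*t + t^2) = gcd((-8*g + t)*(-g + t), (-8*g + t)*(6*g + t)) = -8*g + t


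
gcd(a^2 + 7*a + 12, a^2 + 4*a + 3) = a + 3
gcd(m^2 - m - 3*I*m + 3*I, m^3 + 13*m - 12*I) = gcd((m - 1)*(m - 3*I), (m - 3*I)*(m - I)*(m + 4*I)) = m - 3*I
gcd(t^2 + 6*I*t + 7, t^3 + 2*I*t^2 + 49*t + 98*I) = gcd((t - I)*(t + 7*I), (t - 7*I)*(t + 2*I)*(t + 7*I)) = t + 7*I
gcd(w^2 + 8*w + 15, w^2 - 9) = w + 3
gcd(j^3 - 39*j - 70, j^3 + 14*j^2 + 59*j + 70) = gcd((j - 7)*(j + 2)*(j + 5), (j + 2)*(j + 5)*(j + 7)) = j^2 + 7*j + 10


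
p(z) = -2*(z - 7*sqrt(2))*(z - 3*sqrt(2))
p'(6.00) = 4.28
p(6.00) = 13.71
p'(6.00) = 4.28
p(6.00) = 13.71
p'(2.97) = 16.40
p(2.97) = -17.64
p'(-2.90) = 39.88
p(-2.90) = -182.84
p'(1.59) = 21.92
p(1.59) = -44.08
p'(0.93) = 24.56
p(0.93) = -59.43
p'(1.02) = 24.20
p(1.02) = -57.23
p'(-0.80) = 31.48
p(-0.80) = -107.91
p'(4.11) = 11.84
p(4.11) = -1.54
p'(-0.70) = 31.08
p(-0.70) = -104.78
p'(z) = -4*z + 20*sqrt(2)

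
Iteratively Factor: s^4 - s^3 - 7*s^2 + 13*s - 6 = (s - 2)*(s^3 + s^2 - 5*s + 3) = (s - 2)*(s - 1)*(s^2 + 2*s - 3) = (s - 2)*(s - 1)^2*(s + 3)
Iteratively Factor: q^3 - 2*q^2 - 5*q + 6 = (q - 3)*(q^2 + q - 2) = (q - 3)*(q + 2)*(q - 1)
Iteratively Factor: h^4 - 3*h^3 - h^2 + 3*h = (h)*(h^3 - 3*h^2 - h + 3) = h*(h - 3)*(h^2 - 1) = h*(h - 3)*(h + 1)*(h - 1)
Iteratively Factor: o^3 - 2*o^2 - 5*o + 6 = (o - 1)*(o^2 - o - 6) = (o - 3)*(o - 1)*(o + 2)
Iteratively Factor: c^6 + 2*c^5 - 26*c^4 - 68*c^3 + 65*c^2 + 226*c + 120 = (c + 4)*(c^5 - 2*c^4 - 18*c^3 + 4*c^2 + 49*c + 30) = (c - 2)*(c + 4)*(c^4 - 18*c^2 - 32*c - 15) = (c - 2)*(c + 3)*(c + 4)*(c^3 - 3*c^2 - 9*c - 5) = (c - 5)*(c - 2)*(c + 3)*(c + 4)*(c^2 + 2*c + 1) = (c - 5)*(c - 2)*(c + 1)*(c + 3)*(c + 4)*(c + 1)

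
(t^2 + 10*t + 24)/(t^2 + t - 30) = (t + 4)/(t - 5)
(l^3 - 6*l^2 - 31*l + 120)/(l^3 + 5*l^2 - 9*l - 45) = (l - 8)/(l + 3)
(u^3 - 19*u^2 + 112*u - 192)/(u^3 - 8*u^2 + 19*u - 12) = (u^2 - 16*u + 64)/(u^2 - 5*u + 4)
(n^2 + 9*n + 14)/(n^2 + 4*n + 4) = (n + 7)/(n + 2)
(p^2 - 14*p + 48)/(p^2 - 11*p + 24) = (p - 6)/(p - 3)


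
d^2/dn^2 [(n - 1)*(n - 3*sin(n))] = (3*n - 3)*sin(n) - 6*cos(n) + 2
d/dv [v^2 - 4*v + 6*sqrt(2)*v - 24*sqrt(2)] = 2*v - 4 + 6*sqrt(2)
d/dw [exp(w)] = exp(w)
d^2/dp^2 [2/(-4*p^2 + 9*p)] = 4*(4*p*(4*p - 9) - (8*p - 9)^2)/(p^3*(4*p - 9)^3)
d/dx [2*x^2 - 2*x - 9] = 4*x - 2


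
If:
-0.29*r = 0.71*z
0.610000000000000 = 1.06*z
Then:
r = -1.41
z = 0.58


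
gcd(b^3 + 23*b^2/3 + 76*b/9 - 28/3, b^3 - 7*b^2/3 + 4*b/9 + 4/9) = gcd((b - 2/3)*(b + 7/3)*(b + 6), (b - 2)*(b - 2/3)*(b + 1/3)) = b - 2/3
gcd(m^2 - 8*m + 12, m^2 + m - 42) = m - 6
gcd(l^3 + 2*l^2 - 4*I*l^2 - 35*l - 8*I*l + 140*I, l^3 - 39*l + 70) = l^2 + 2*l - 35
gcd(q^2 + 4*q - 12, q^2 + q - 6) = q - 2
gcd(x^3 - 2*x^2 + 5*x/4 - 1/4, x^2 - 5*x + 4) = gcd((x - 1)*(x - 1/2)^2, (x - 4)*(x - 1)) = x - 1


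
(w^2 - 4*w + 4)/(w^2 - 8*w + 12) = (w - 2)/(w - 6)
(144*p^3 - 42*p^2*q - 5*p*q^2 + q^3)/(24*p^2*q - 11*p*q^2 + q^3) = (6*p + q)/q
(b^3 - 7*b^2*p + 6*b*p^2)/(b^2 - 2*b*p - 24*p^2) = b*(b - p)/(b + 4*p)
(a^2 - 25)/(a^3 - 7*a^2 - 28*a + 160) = (a - 5)/(a^2 - 12*a + 32)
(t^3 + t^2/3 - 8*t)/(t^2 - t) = (t^2 + t/3 - 8)/(t - 1)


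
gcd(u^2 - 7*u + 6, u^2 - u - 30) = u - 6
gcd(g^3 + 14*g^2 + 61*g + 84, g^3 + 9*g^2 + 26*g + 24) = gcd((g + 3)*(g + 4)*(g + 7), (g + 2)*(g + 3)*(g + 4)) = g^2 + 7*g + 12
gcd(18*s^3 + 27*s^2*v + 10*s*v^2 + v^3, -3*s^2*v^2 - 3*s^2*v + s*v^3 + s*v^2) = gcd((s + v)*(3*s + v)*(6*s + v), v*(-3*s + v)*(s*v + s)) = 1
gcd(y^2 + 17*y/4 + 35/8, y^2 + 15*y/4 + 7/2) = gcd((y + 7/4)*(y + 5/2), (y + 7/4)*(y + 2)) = y + 7/4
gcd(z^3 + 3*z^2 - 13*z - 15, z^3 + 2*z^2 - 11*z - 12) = z^2 - 2*z - 3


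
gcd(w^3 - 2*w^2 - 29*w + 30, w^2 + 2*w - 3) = w - 1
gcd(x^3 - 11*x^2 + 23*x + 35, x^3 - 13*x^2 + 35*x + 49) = x^2 - 6*x - 7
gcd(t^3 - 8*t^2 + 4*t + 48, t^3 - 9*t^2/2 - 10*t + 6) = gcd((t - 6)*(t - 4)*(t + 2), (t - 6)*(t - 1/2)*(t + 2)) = t^2 - 4*t - 12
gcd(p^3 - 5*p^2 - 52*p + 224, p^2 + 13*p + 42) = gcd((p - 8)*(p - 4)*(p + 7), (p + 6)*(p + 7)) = p + 7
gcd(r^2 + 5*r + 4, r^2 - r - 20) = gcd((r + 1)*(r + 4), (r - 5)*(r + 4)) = r + 4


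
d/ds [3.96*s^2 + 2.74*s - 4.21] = 7.92*s + 2.74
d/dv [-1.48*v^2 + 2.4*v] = 2.4 - 2.96*v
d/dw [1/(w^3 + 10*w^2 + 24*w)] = (-3*w^2 - 20*w - 24)/(w^2*(w^2 + 10*w + 24)^2)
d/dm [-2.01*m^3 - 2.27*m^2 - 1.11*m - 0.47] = -6.03*m^2 - 4.54*m - 1.11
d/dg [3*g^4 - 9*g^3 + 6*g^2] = 3*g*(4*g^2 - 9*g + 4)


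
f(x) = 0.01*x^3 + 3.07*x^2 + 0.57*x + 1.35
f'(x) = 0.03*x^2 + 6.14*x + 0.57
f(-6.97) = 143.13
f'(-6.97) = -40.77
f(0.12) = 1.46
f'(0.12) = 1.31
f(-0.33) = 1.50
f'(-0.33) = -1.45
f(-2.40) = 17.53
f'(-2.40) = -13.99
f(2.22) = 17.85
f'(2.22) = 14.35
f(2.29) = 18.87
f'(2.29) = 14.79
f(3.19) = 34.73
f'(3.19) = 20.46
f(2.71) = 25.64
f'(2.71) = 17.43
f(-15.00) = 649.80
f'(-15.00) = -84.78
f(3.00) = 30.96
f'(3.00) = 19.26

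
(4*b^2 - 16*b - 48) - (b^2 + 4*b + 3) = 3*b^2 - 20*b - 51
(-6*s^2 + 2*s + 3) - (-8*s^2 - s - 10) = 2*s^2 + 3*s + 13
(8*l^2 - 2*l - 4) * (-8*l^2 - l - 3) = -64*l^4 + 8*l^3 + 10*l^2 + 10*l + 12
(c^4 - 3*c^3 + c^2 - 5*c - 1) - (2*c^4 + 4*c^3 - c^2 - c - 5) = -c^4 - 7*c^3 + 2*c^2 - 4*c + 4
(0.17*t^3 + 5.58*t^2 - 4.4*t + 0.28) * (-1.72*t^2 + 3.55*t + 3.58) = -0.2924*t^5 - 8.9941*t^4 + 27.9856*t^3 + 3.8748*t^2 - 14.758*t + 1.0024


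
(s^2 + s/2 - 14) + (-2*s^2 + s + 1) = -s^2 + 3*s/2 - 13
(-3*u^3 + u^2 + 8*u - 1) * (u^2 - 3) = -3*u^5 + u^4 + 17*u^3 - 4*u^2 - 24*u + 3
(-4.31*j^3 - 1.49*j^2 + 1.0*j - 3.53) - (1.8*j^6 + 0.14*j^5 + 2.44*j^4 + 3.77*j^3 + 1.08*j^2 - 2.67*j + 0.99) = -1.8*j^6 - 0.14*j^5 - 2.44*j^4 - 8.08*j^3 - 2.57*j^2 + 3.67*j - 4.52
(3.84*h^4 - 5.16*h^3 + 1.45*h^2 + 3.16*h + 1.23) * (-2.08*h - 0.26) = -7.9872*h^5 + 9.7344*h^4 - 1.6744*h^3 - 6.9498*h^2 - 3.38*h - 0.3198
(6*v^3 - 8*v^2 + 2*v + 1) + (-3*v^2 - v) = 6*v^3 - 11*v^2 + v + 1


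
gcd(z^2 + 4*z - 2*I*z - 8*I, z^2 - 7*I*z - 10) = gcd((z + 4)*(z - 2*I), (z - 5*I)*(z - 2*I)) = z - 2*I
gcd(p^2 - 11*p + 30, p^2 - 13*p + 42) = p - 6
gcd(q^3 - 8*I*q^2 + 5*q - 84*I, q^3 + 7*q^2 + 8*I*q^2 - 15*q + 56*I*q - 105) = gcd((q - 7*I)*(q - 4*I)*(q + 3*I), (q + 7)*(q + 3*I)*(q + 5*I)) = q + 3*I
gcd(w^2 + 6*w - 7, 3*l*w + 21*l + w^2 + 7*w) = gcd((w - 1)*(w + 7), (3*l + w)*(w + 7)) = w + 7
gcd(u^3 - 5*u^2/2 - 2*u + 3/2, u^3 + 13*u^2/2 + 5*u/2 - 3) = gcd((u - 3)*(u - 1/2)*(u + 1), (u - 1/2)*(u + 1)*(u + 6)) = u^2 + u/2 - 1/2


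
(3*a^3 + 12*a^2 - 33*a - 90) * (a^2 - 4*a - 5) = 3*a^5 - 96*a^3 - 18*a^2 + 525*a + 450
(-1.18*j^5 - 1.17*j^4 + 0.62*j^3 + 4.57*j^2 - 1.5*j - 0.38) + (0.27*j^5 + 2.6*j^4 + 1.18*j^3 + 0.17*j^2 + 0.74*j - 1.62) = -0.91*j^5 + 1.43*j^4 + 1.8*j^3 + 4.74*j^2 - 0.76*j - 2.0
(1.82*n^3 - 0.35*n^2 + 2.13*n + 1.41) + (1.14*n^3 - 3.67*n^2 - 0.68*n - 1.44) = 2.96*n^3 - 4.02*n^2 + 1.45*n - 0.03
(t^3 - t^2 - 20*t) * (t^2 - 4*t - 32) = t^5 - 5*t^4 - 48*t^3 + 112*t^2 + 640*t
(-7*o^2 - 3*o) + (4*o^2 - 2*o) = -3*o^2 - 5*o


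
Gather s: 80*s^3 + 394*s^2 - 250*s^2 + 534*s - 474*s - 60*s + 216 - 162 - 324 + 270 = 80*s^3 + 144*s^2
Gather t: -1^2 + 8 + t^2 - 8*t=t^2 - 8*t + 7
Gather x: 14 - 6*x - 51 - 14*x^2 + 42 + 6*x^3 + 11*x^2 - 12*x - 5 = 6*x^3 - 3*x^2 - 18*x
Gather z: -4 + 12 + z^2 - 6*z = z^2 - 6*z + 8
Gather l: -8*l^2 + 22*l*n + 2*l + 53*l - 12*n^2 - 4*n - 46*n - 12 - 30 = -8*l^2 + l*(22*n + 55) - 12*n^2 - 50*n - 42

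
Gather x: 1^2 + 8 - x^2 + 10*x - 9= -x^2 + 10*x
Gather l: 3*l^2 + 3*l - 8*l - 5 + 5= 3*l^2 - 5*l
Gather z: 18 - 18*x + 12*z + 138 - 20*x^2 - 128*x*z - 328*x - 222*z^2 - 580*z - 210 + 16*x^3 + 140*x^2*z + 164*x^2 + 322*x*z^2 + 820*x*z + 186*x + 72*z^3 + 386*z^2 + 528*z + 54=16*x^3 + 144*x^2 - 160*x + 72*z^3 + z^2*(322*x + 164) + z*(140*x^2 + 692*x - 40)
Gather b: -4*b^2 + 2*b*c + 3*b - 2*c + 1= -4*b^2 + b*(2*c + 3) - 2*c + 1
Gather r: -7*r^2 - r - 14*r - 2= -7*r^2 - 15*r - 2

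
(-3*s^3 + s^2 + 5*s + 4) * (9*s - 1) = -27*s^4 + 12*s^3 + 44*s^2 + 31*s - 4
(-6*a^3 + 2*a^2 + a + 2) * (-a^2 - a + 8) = 6*a^5 + 4*a^4 - 51*a^3 + 13*a^2 + 6*a + 16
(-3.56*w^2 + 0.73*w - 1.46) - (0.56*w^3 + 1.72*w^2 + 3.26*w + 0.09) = -0.56*w^3 - 5.28*w^2 - 2.53*w - 1.55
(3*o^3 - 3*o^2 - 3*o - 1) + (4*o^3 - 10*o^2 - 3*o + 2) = 7*o^3 - 13*o^2 - 6*o + 1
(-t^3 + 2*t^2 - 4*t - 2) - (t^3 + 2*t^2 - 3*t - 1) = -2*t^3 - t - 1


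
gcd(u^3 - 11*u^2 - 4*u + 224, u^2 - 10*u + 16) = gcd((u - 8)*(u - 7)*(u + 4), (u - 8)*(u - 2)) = u - 8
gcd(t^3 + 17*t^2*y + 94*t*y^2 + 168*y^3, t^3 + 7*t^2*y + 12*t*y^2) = t + 4*y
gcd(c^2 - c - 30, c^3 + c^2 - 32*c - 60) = c^2 - c - 30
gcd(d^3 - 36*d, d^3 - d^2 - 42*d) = d^2 + 6*d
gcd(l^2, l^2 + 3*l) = l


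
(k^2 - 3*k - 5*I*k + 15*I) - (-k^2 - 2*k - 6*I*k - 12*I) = 2*k^2 - k + I*k + 27*I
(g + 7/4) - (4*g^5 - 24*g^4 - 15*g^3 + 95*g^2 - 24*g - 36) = -4*g^5 + 24*g^4 + 15*g^3 - 95*g^2 + 25*g + 151/4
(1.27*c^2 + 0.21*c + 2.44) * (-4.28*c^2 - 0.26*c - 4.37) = -5.4356*c^4 - 1.229*c^3 - 16.0477*c^2 - 1.5521*c - 10.6628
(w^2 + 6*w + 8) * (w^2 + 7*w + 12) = w^4 + 13*w^3 + 62*w^2 + 128*w + 96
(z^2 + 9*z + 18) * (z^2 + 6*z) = z^4 + 15*z^3 + 72*z^2 + 108*z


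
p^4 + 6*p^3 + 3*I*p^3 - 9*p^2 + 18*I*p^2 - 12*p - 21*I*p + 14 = (p - 1)*(p + 7)*(p + I)*(p + 2*I)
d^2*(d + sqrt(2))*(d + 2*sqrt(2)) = d^4 + 3*sqrt(2)*d^3 + 4*d^2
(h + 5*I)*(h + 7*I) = h^2 + 12*I*h - 35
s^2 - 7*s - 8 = (s - 8)*(s + 1)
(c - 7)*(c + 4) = c^2 - 3*c - 28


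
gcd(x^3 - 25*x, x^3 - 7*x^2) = x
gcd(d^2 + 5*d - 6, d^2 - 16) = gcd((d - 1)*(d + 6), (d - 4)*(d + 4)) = 1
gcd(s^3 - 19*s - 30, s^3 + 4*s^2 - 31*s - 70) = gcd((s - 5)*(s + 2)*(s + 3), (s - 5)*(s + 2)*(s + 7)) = s^2 - 3*s - 10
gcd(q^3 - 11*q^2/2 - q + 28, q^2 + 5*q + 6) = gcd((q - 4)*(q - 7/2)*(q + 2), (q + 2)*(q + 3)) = q + 2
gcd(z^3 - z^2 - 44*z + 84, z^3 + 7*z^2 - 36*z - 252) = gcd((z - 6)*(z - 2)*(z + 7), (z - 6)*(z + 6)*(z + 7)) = z^2 + z - 42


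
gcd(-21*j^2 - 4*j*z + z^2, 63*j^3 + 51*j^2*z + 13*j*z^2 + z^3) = 3*j + z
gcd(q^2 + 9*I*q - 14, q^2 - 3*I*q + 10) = q + 2*I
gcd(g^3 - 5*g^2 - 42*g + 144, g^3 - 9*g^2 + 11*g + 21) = g - 3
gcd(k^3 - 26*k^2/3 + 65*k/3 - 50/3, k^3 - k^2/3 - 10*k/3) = k - 2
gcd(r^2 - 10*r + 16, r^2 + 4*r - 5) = 1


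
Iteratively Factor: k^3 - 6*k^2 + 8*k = (k - 2)*(k^2 - 4*k) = k*(k - 2)*(k - 4)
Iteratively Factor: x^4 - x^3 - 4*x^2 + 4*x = (x + 2)*(x^3 - 3*x^2 + 2*x) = (x - 2)*(x + 2)*(x^2 - x) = x*(x - 2)*(x + 2)*(x - 1)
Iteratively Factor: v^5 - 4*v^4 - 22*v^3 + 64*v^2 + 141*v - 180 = (v - 4)*(v^4 - 22*v^2 - 24*v + 45) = (v - 4)*(v + 3)*(v^3 - 3*v^2 - 13*v + 15) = (v - 4)*(v - 1)*(v + 3)*(v^2 - 2*v - 15) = (v - 5)*(v - 4)*(v - 1)*(v + 3)*(v + 3)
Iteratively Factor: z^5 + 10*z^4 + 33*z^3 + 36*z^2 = (z)*(z^4 + 10*z^3 + 33*z^2 + 36*z) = z*(z + 4)*(z^3 + 6*z^2 + 9*z) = z*(z + 3)*(z + 4)*(z^2 + 3*z) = z*(z + 3)^2*(z + 4)*(z)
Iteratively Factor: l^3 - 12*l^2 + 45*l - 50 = (l - 2)*(l^2 - 10*l + 25) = (l - 5)*(l - 2)*(l - 5)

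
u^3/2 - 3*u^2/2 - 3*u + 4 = (u/2 + 1)*(u - 4)*(u - 1)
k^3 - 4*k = k*(k - 2)*(k + 2)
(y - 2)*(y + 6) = y^2 + 4*y - 12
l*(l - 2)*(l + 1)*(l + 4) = l^4 + 3*l^3 - 6*l^2 - 8*l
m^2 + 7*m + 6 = (m + 1)*(m + 6)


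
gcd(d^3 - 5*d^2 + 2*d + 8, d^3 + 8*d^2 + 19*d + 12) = d + 1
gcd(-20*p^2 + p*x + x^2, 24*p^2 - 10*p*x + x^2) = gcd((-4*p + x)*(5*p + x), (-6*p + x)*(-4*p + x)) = -4*p + x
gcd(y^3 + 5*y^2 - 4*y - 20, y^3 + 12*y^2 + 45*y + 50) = y^2 + 7*y + 10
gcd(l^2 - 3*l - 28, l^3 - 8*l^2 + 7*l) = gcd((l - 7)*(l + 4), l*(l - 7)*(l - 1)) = l - 7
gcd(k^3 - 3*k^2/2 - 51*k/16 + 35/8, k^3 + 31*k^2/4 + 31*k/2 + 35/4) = k + 7/4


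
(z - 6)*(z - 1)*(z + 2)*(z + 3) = z^4 - 2*z^3 - 23*z^2 - 12*z + 36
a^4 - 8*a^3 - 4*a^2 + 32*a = a*(a - 8)*(a - 2)*(a + 2)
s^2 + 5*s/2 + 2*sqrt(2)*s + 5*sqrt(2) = (s + 5/2)*(s + 2*sqrt(2))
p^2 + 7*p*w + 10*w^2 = (p + 2*w)*(p + 5*w)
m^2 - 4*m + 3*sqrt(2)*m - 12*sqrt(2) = (m - 4)*(m + 3*sqrt(2))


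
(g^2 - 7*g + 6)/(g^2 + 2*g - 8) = (g^2 - 7*g + 6)/(g^2 + 2*g - 8)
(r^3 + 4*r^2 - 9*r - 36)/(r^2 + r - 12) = r + 3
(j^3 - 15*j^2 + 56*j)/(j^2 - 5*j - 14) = j*(j - 8)/(j + 2)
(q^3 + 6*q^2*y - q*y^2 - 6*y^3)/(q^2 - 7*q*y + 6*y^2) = (-q^2 - 7*q*y - 6*y^2)/(-q + 6*y)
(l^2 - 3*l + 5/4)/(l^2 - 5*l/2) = (l - 1/2)/l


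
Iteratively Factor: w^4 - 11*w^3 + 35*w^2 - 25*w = (w - 5)*(w^3 - 6*w^2 + 5*w) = w*(w - 5)*(w^2 - 6*w + 5) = w*(w - 5)*(w - 1)*(w - 5)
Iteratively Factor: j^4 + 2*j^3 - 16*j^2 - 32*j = (j - 4)*(j^3 + 6*j^2 + 8*j) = (j - 4)*(j + 2)*(j^2 + 4*j) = (j - 4)*(j + 2)*(j + 4)*(j)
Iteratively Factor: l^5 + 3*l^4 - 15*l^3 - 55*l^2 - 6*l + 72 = (l - 4)*(l^4 + 7*l^3 + 13*l^2 - 3*l - 18) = (l - 4)*(l + 3)*(l^3 + 4*l^2 + l - 6) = (l - 4)*(l - 1)*(l + 3)*(l^2 + 5*l + 6) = (l - 4)*(l - 1)*(l + 2)*(l + 3)*(l + 3)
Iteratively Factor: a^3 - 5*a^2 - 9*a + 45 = (a - 3)*(a^2 - 2*a - 15) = (a - 5)*(a - 3)*(a + 3)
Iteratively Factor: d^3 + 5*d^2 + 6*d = (d + 3)*(d^2 + 2*d) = d*(d + 3)*(d + 2)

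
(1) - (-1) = 2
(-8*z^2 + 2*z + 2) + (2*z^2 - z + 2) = -6*z^2 + z + 4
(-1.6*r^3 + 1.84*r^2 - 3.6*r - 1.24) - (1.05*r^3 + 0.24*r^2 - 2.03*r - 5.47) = -2.65*r^3 + 1.6*r^2 - 1.57*r + 4.23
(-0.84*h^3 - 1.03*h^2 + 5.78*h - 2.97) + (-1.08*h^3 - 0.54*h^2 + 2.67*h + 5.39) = -1.92*h^3 - 1.57*h^2 + 8.45*h + 2.42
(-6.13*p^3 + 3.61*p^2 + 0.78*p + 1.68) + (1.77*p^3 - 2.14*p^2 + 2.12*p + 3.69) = -4.36*p^3 + 1.47*p^2 + 2.9*p + 5.37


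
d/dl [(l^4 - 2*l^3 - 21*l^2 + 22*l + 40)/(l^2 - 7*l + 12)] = (2*l^5 - 23*l^4 + 76*l^3 + 53*l^2 - 584*l + 544)/(l^4 - 14*l^3 + 73*l^2 - 168*l + 144)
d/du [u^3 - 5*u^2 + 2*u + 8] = 3*u^2 - 10*u + 2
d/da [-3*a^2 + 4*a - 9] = 4 - 6*a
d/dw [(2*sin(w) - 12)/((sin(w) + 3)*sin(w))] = 2*(-cos(w) + 12/tan(w) + 18*cos(w)/sin(w)^2)/(sin(w) + 3)^2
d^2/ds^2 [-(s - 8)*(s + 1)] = -2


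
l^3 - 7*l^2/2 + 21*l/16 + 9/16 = (l - 3)*(l - 3/4)*(l + 1/4)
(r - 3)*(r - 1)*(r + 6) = r^3 + 2*r^2 - 21*r + 18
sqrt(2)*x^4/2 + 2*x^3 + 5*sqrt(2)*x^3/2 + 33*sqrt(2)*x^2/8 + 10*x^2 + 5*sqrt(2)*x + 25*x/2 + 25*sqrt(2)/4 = (x + 5/2)^2*(x + sqrt(2))*(sqrt(2)*x/2 + 1)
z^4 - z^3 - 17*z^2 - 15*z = z*(z - 5)*(z + 1)*(z + 3)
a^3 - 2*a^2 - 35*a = a*(a - 7)*(a + 5)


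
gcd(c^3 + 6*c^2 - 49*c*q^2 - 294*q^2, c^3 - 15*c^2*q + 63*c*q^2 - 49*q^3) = -c + 7*q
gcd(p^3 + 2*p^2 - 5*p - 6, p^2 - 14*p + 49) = 1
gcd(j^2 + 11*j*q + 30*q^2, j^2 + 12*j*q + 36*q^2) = j + 6*q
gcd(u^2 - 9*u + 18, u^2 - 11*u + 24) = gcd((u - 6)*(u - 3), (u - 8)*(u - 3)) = u - 3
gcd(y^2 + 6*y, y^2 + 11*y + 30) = y + 6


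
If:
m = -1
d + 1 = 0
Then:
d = -1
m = -1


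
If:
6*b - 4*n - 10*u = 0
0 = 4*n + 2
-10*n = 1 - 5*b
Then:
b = -4/5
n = -1/2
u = -7/25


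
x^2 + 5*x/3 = x*(x + 5/3)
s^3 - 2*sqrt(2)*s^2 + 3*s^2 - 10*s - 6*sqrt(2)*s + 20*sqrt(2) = (s - 2)*(s + 5)*(s - 2*sqrt(2))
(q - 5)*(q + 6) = q^2 + q - 30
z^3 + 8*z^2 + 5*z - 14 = (z - 1)*(z + 2)*(z + 7)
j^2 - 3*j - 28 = (j - 7)*(j + 4)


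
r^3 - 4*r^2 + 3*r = r*(r - 3)*(r - 1)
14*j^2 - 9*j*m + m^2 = (-7*j + m)*(-2*j + m)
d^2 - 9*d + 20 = (d - 5)*(d - 4)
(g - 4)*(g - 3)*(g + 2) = g^3 - 5*g^2 - 2*g + 24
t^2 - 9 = (t - 3)*(t + 3)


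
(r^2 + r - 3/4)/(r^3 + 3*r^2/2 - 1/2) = (r + 3/2)/(r^2 + 2*r + 1)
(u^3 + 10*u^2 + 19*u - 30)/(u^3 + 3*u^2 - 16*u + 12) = (u + 5)/(u - 2)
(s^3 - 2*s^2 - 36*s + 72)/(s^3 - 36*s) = (s - 2)/s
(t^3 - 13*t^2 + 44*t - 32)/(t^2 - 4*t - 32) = (t^2 - 5*t + 4)/(t + 4)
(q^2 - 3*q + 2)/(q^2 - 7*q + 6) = (q - 2)/(q - 6)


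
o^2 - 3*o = o*(o - 3)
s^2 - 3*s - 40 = (s - 8)*(s + 5)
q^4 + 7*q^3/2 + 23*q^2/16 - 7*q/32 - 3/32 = (q - 1/4)*(q + 1/4)*(q + 1/2)*(q + 3)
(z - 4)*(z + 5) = z^2 + z - 20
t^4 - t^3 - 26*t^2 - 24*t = t*(t - 6)*(t + 1)*(t + 4)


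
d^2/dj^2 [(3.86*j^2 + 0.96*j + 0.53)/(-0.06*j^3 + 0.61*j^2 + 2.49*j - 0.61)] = (-0.0277919999999999*j^6 - 0.0207360000000003*j^5 - 3.272184*j^4 + 13.01286*j^3 - 8.90439*j^2 - 6.85701*j - 12.755432)/(0.000216*j^9 - 0.006588*j^8 + 0.040086*j^7 + 0.326411*j^6 - 1.797525*j^5 - 11.212044*j^4 - 9.812097*j^3 + 10.66524*j^2 - 2.779587*j + 0.226981)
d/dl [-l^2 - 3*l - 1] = -2*l - 3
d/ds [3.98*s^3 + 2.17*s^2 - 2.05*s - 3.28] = 11.94*s^2 + 4.34*s - 2.05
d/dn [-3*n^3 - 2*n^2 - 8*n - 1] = -9*n^2 - 4*n - 8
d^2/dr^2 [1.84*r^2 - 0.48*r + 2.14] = 3.68000000000000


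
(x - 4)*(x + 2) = x^2 - 2*x - 8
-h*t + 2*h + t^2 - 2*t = (-h + t)*(t - 2)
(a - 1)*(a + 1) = a^2 - 1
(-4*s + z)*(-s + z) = 4*s^2 - 5*s*z + z^2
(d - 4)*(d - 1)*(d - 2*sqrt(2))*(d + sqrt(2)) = d^4 - 5*d^3 - sqrt(2)*d^3 + 5*sqrt(2)*d^2 - 4*sqrt(2)*d + 20*d - 16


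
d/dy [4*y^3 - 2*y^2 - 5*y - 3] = 12*y^2 - 4*y - 5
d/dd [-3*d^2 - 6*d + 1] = -6*d - 6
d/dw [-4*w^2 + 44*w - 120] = 44 - 8*w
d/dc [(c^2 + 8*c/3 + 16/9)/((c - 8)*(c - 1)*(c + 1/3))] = (-27*c^4 - 144*c^3 + 615*c^2 + 976*c - 48)/(3*(9*c^6 - 156*c^5 + 766*c^4 - 732*c^3 - 191*c^2 + 240*c + 64))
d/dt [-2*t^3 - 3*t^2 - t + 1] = -6*t^2 - 6*t - 1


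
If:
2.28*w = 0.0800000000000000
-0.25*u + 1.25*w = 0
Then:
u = 0.18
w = 0.04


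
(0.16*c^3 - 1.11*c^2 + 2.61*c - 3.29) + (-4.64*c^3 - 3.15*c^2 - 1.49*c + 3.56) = -4.48*c^3 - 4.26*c^2 + 1.12*c + 0.27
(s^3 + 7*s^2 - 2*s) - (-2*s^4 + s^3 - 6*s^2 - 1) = 2*s^4 + 13*s^2 - 2*s + 1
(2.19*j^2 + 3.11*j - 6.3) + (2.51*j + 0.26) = 2.19*j^2 + 5.62*j - 6.04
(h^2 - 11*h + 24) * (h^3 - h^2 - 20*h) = h^5 - 12*h^4 + 15*h^3 + 196*h^2 - 480*h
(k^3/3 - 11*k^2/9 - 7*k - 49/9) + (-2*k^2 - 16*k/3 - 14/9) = k^3/3 - 29*k^2/9 - 37*k/3 - 7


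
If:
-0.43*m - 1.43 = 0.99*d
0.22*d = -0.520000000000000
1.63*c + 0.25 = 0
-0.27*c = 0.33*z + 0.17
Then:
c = -0.15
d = -2.36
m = 2.12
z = -0.39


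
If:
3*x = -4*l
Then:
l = -3*x/4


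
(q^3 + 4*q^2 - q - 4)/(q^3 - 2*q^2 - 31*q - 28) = (q - 1)/(q - 7)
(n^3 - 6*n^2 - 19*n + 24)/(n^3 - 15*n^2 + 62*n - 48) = (n + 3)/(n - 6)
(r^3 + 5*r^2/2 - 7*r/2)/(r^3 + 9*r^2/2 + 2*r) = (2*r^2 + 5*r - 7)/(2*r^2 + 9*r + 4)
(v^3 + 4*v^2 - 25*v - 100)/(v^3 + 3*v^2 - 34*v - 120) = (v - 5)/(v - 6)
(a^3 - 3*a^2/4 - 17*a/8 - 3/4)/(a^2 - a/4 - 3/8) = (4*a^2 - 5*a - 6)/(4*a - 3)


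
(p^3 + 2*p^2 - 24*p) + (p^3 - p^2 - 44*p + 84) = 2*p^3 + p^2 - 68*p + 84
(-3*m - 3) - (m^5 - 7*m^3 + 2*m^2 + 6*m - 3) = -m^5 + 7*m^3 - 2*m^2 - 9*m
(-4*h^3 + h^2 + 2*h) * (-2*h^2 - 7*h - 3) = 8*h^5 + 26*h^4 + h^3 - 17*h^2 - 6*h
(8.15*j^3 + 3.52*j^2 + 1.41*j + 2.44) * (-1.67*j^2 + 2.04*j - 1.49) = -13.6105*j^5 + 10.7476*j^4 - 7.3174*j^3 - 6.4432*j^2 + 2.8767*j - 3.6356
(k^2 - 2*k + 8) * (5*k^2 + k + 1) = 5*k^4 - 9*k^3 + 39*k^2 + 6*k + 8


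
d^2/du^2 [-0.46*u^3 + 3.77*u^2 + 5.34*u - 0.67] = 7.54 - 2.76*u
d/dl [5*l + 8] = 5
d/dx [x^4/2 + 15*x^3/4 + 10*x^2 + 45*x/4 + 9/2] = 2*x^3 + 45*x^2/4 + 20*x + 45/4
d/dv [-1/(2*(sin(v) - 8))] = cos(v)/(2*(sin(v) - 8)^2)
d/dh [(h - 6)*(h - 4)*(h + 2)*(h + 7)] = 4*h^3 - 3*h^2 - 104*h + 76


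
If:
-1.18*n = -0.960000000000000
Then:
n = 0.81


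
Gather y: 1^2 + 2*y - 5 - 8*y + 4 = -6*y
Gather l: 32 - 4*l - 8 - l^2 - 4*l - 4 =-l^2 - 8*l + 20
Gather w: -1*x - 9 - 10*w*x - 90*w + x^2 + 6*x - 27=w*(-10*x - 90) + x^2 + 5*x - 36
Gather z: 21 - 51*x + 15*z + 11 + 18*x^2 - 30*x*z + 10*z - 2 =18*x^2 - 51*x + z*(25 - 30*x) + 30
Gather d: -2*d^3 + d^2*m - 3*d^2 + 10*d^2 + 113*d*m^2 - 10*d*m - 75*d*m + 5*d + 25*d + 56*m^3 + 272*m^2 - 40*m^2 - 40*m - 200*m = -2*d^3 + d^2*(m + 7) + d*(113*m^2 - 85*m + 30) + 56*m^3 + 232*m^2 - 240*m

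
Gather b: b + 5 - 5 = b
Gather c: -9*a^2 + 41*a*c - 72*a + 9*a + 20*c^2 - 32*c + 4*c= -9*a^2 - 63*a + 20*c^2 + c*(41*a - 28)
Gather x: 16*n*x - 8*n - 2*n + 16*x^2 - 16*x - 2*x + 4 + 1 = -10*n + 16*x^2 + x*(16*n - 18) + 5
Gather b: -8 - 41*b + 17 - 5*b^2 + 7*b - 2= -5*b^2 - 34*b + 7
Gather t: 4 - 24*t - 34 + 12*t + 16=-12*t - 14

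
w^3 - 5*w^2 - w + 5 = (w - 5)*(w - 1)*(w + 1)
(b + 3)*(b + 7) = b^2 + 10*b + 21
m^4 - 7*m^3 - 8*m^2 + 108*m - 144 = (m - 6)*(m - 3)*(m - 2)*(m + 4)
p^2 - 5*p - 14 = (p - 7)*(p + 2)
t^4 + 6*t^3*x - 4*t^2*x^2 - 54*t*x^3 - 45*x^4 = (t - 3*x)*(t + x)*(t + 3*x)*(t + 5*x)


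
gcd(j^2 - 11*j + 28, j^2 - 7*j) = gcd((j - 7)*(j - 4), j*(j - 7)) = j - 7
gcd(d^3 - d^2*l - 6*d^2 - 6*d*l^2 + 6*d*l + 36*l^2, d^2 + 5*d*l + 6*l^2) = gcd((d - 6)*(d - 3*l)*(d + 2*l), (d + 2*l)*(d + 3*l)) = d + 2*l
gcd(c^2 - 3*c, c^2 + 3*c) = c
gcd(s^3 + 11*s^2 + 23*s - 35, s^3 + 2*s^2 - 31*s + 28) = s^2 + 6*s - 7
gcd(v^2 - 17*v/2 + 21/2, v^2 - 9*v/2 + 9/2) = v - 3/2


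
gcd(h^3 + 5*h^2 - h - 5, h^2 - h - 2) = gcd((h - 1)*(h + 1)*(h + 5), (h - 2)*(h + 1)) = h + 1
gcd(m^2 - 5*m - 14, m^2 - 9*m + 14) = m - 7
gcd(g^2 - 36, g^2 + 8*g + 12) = g + 6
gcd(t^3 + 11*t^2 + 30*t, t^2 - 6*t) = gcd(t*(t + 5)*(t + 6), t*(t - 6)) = t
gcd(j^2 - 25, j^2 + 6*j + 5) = j + 5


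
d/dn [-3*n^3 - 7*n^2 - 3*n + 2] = -9*n^2 - 14*n - 3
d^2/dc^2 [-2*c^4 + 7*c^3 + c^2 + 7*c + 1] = -24*c^2 + 42*c + 2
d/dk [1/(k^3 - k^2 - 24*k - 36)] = (-3*k^2 + 2*k + 24)/(-k^3 + k^2 + 24*k + 36)^2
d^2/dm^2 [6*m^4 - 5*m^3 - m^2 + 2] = 72*m^2 - 30*m - 2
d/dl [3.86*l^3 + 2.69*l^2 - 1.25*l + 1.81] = 11.58*l^2 + 5.38*l - 1.25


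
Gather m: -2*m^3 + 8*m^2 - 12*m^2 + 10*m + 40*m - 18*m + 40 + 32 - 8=-2*m^3 - 4*m^2 + 32*m + 64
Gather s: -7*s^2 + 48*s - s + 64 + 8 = -7*s^2 + 47*s + 72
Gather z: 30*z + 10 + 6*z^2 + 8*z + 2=6*z^2 + 38*z + 12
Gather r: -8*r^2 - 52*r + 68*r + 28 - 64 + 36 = -8*r^2 + 16*r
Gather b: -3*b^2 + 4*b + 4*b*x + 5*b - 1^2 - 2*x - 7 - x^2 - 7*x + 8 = -3*b^2 + b*(4*x + 9) - x^2 - 9*x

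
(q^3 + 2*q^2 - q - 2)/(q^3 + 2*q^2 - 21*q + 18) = (q^2 + 3*q + 2)/(q^2 + 3*q - 18)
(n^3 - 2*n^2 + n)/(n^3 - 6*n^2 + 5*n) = (n - 1)/(n - 5)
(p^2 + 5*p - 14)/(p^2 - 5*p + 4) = (p^2 + 5*p - 14)/(p^2 - 5*p + 4)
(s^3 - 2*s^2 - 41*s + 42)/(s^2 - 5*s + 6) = (s^3 - 2*s^2 - 41*s + 42)/(s^2 - 5*s + 6)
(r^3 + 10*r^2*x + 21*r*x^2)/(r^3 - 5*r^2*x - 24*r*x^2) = (-r - 7*x)/(-r + 8*x)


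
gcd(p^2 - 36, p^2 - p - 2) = 1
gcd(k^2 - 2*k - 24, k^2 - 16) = k + 4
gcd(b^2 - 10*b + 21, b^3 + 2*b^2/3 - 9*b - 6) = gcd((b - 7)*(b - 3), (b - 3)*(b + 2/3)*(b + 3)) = b - 3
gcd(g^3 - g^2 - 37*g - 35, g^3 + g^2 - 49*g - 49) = g^2 - 6*g - 7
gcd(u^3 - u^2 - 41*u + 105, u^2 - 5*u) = u - 5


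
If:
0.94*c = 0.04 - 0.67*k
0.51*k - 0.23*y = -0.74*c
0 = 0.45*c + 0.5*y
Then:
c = -0.13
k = 0.24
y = 0.12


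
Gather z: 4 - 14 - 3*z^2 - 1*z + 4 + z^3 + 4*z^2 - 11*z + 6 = z^3 + z^2 - 12*z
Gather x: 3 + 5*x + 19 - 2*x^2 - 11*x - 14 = -2*x^2 - 6*x + 8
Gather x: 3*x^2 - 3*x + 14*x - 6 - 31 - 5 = 3*x^2 + 11*x - 42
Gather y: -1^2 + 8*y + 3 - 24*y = 2 - 16*y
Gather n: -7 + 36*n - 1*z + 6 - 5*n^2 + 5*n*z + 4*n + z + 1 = -5*n^2 + n*(5*z + 40)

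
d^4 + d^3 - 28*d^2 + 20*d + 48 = (d - 4)*(d - 2)*(d + 1)*(d + 6)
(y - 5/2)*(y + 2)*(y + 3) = y^3 + 5*y^2/2 - 13*y/2 - 15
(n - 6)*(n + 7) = n^2 + n - 42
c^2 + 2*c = c*(c + 2)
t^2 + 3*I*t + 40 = (t - 5*I)*(t + 8*I)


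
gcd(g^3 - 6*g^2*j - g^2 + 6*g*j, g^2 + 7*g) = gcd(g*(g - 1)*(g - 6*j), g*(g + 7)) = g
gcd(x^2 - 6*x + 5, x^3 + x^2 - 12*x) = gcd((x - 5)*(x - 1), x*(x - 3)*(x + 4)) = 1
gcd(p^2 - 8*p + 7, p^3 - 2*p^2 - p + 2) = p - 1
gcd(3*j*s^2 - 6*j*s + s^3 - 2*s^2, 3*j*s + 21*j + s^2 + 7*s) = 3*j + s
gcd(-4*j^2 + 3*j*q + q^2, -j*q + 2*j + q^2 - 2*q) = -j + q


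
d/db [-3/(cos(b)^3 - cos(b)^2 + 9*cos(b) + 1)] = 3*(-3*cos(b)^2 + 2*cos(b) - 9)*sin(b)/(cos(b)^3 - cos(b)^2 + 9*cos(b) + 1)^2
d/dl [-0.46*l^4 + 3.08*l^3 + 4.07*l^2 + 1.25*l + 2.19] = -1.84*l^3 + 9.24*l^2 + 8.14*l + 1.25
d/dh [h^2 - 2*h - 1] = 2*h - 2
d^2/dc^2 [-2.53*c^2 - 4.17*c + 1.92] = -5.06000000000000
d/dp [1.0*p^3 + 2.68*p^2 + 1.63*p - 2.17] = 3.0*p^2 + 5.36*p + 1.63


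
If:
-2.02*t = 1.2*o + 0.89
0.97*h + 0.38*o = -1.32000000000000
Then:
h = 0.659450171821306*t - 1.07027491408935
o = -1.68333333333333*t - 0.741666666666667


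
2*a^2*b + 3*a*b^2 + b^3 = b*(a + b)*(2*a + b)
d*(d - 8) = d^2 - 8*d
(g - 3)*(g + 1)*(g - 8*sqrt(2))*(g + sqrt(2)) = g^4 - 7*sqrt(2)*g^3 - 2*g^3 - 19*g^2 + 14*sqrt(2)*g^2 + 21*sqrt(2)*g + 32*g + 48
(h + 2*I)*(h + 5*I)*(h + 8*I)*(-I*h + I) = -I*h^4 + 15*h^3 + I*h^3 - 15*h^2 + 66*I*h^2 - 80*h - 66*I*h + 80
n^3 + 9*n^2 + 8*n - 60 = (n - 2)*(n + 5)*(n + 6)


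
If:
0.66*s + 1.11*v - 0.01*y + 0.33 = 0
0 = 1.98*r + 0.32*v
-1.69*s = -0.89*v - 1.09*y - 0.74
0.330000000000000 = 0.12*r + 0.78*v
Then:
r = -0.07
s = -1.28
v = 0.43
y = -3.01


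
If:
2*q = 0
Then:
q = 0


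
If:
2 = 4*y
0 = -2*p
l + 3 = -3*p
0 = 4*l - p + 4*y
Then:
No Solution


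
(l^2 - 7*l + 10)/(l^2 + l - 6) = (l - 5)/(l + 3)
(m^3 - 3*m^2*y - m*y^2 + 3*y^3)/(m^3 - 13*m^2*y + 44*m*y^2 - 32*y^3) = (m^2 - 2*m*y - 3*y^2)/(m^2 - 12*m*y + 32*y^2)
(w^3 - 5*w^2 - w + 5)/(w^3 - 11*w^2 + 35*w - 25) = (w + 1)/(w - 5)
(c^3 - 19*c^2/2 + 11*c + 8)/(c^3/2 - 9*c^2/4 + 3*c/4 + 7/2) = 2*(2*c^2 - 15*c - 8)/(2*c^2 - 5*c - 7)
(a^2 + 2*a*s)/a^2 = (a + 2*s)/a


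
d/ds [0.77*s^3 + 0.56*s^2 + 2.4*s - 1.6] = 2.31*s^2 + 1.12*s + 2.4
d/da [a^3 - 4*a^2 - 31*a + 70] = 3*a^2 - 8*a - 31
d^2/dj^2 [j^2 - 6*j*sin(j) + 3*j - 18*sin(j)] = 6*j*sin(j) + 18*sin(j) - 12*cos(j) + 2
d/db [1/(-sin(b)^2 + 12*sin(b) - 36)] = 2*cos(b)/(sin(b) - 6)^3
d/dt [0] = 0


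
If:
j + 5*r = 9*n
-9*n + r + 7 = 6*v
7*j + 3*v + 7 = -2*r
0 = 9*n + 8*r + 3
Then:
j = -21/13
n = -121/507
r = -18/169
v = 764/507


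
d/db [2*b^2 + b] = 4*b + 1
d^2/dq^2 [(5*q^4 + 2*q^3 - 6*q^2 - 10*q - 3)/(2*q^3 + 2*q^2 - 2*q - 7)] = 4*(4*q^6 + 27*q^5 - 123*q^4 - 96*q^3 + 231*q^2 - 108*q - 104)/(8*q^9 + 24*q^8 - 124*q^6 - 168*q^5 + 108*q^4 + 454*q^3 + 210*q^2 - 294*q - 343)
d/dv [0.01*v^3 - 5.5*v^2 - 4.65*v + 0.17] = 0.03*v^2 - 11.0*v - 4.65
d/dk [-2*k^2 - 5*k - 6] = -4*k - 5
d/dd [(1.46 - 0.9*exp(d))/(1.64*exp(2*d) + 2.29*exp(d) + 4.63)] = (1.476*exp(2*d) - 4.7888*exp(d) - 7.5104)*exp(d)/(2.6896*exp(4*d) + 7.5112*exp(3*d) + 20.4305*exp(2*d) + 21.2054*exp(d) + 21.4369)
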